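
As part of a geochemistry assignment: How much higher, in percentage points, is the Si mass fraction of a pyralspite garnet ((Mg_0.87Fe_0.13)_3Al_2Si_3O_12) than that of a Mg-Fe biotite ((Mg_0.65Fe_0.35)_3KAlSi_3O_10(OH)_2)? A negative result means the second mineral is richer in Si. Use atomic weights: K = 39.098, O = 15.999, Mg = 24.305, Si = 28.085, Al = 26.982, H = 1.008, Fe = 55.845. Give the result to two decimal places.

1.57 percentage points

First mineral: 84.255 g Si in 415.423 g formula = 20.28 wt% Si.
Second mineral: 84.255 g Si in 450.371 g formula = 18.71 wt% Si.
20.28% − 18.71% gives a difference of 1.57 percentage points.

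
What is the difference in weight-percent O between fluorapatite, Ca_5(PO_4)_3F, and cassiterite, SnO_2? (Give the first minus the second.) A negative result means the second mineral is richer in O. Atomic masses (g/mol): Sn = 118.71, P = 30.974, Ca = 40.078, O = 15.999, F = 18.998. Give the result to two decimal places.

M(Ca_5(PO_4)_3F) = 504.298 g/mol, so wt% O = 191.988/504.298 × 100 = 38.07%.
M(SnO_2) = 150.708 g/mol, so wt% O = 31.998/150.708 × 100 = 21.23%.
38.07 − 21.23 = 16.84 pp.

16.84 percentage points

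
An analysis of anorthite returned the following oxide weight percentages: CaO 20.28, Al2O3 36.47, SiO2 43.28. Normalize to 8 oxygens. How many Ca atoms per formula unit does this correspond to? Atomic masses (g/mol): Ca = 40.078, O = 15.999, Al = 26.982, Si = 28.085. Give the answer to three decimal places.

1.006 Ca apfu

CaO (M=56.077): mol = 0.36165; Ca = 0.36165, O = 0.36165.
Al2O3 (M=101.961): mol = 0.35769; Al = 0.71538, O = 1.07307.
SiO2 (M=60.083): mol = 0.72034; Si = 0.72034, O = 1.44068.
ΣO = 2.87540; factor = 8/ΣO = 2.78222.
Ca apfu = 0.36165 × 2.78222 = 1.006.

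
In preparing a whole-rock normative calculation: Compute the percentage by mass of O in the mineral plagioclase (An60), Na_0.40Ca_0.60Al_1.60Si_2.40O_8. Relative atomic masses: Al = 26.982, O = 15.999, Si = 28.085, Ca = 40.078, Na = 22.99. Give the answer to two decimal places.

47.09 wt%

M(Na_0.40Ca_0.60Al_1.60Si_2.40O_8) = 271.810 g/mol.
O contributes 8 × 15.999 = 127.992 g per mole.
127.992/271.810 = 0.4709 → 47.09%.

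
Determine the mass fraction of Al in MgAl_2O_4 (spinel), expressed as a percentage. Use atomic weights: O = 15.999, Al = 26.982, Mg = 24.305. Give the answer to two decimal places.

37.93 mass %

Formula mass = 1×24.305 + 2×26.982 + 4×15.999 = 142.265 g/mol, of which 53.964 g is Al.
So Al makes up 53.964/142.265 = 0.3793 of the mass, i.e. 37.93%.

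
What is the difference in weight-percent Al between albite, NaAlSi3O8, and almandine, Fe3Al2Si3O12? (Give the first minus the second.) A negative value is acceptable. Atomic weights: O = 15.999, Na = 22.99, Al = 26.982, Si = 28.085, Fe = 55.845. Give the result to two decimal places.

-0.55 percentage points

First mineral: 26.982 g Al in 262.219 g formula = 10.29 wt% Al.
Second mineral: 53.964 g Al in 497.742 g formula = 10.84 wt% Al.
10.29% − 10.84% gives a difference of -0.55 percentage points.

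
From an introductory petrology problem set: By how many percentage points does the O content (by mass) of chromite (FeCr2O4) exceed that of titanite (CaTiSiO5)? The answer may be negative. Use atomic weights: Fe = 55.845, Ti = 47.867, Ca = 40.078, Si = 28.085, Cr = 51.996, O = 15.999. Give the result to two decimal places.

-12.22 percentage points

First mineral: 63.996 g O in 223.833 g formula = 28.59 wt% O.
Second mineral: 79.995 g O in 196.025 g formula = 40.81 wt% O.
28.59% − 40.81% gives a difference of -12.22 percentage points.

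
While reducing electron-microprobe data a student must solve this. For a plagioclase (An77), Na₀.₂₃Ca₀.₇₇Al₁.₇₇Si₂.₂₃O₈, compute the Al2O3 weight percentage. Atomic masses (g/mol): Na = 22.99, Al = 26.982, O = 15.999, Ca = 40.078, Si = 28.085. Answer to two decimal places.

32.87 wt%

Molar mass of Na₀.₂₃Ca₀.₇₇Al₁.₇₇Si₂.₂₃O₈ = 0.23×22.99 + 0.77×40.078 + 1.77×26.982 + 2.23×28.085 + 8×15.999 = 274.527 g/mol.
Each formula unit contains 1.77 Al, equivalent to 1.77/2 = 0.8850 mol Al2O3.
M(Al2O3) = 2×26.982 + 3×15.999 = 101.961 g/mol.
Mass of Al2O3 per formula unit = 0.8850 × 101.961 = 90.235 g.
Al2O3 wt% = 90.235 / 274.527 × 100 = 32.87%.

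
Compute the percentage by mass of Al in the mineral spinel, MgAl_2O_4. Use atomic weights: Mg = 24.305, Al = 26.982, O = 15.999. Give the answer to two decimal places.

37.93 wt%

Molar mass of MgAl_2O_4: 1·24.305 + 2·26.982 + 4·15.999 = 142.265 g/mol.
Mass of Al per formula unit: 2 × 26.982 = 53.964 g.
Weight fraction Al = 53.964 / 142.265 = 0.3793.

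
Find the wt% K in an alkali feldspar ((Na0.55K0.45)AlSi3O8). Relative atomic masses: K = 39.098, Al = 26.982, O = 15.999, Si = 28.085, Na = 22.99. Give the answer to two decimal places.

6.53 weight percent

Formula mass = 0.55·22.99 + 0.45·39.098 + 1·26.982 + 3·28.085 + 8·15.999 = 269.468 g/mol, of which 17.594 g is K.
So K makes up 17.594/269.468 = 0.0653 of the mass, i.e. 6.53%.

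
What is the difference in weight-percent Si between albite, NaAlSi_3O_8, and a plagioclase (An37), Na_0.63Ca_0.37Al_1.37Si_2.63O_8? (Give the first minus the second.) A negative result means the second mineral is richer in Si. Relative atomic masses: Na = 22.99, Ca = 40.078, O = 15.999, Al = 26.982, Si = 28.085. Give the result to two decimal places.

M(NaAlSi_3O_8) = 262.219 g/mol, so wt% Si = 84.255/262.219 × 100 = 32.13%.
M(Na_0.63Ca_0.37Al_1.37Si_2.63O_8) = 268.133 g/mol, so wt% Si = 73.864/268.133 × 100 = 27.55%.
32.13 − 27.55 = 4.58 pp.

4.58 percentage points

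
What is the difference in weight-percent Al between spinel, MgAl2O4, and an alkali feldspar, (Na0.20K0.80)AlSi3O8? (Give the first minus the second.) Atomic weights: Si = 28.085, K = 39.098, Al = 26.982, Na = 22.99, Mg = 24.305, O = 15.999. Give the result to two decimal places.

28.12 percentage points

First mineral: 53.964 g Al in 142.265 g formula = 37.93 wt% Al.
Second mineral: 26.982 g Al in 275.105 g formula = 9.81 wt% Al.
37.93% − 9.81% gives a difference of 28.12 percentage points.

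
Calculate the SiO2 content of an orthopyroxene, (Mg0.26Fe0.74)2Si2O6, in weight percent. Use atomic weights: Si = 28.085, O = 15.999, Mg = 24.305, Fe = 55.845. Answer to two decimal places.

Formula mass = 247.453 g/mol.
2 Si → 2.0000 mol SiO2 per formula unit; M(SiO2) = 60.083, so SiO2 mass = 120.166 g.
120.166/247.453 × 100 = 48.56 wt%.

48.56 wt%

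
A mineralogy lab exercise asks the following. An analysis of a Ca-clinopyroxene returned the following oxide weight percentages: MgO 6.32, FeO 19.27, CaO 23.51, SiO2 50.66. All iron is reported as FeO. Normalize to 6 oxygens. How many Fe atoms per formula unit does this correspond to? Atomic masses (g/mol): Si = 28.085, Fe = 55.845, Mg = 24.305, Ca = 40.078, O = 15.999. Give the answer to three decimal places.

6.32 wt% MgO ÷ 40.304 g/mol = 0.15681 mol, giving 0.15681 Mg and 0.15681 O.
19.27 wt% FeO ÷ 71.844 g/mol = 0.26822 mol, giving 0.26822 Fe and 0.26822 O.
23.51 wt% CaO ÷ 56.077 g/mol = 0.41924 mol, giving 0.41924 Ca and 0.41924 O.
50.66 wt% SiO2 ÷ 60.083 g/mol = 0.84317 mol, giving 0.84317 Si and 1.68634 O.
Oxygen sums to 2.53061; scaling by 6/2.53061 = 2.37097 puts the formula on 6 O.
Fe: 0.26822 × 2.37097 = 0.636 atoms per formula unit.

0.636 Fe apfu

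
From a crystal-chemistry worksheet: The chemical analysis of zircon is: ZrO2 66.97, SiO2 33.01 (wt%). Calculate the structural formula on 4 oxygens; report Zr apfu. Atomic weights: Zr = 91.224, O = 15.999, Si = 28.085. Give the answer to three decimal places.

0.995 Zr apfu

66.97 wt% ZrO2 ÷ 123.222 g/mol = 0.54349 mol, giving 0.54349 Zr and 1.08698 O.
33.01 wt% SiO2 ÷ 60.083 g/mol = 0.54941 mol, giving 0.54941 Si and 1.09882 O.
Oxygen sums to 2.18580; scaling by 4/2.18580 = 1.82999 puts the formula on 4 O.
Zr: 0.54349 × 1.82999 = 0.995 atoms per formula unit.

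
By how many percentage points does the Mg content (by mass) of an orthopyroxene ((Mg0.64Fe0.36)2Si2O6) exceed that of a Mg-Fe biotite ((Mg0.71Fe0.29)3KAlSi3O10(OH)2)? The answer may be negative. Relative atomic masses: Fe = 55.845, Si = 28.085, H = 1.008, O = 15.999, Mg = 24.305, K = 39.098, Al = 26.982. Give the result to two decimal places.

First mineral: 31.110 g Mg in 223.483 g formula = 13.92 wt% Mg.
Second mineral: 51.770 g Mg in 444.694 g formula = 11.64 wt% Mg.
13.92% − 11.64% gives a difference of 2.28 percentage points.

2.28 percentage points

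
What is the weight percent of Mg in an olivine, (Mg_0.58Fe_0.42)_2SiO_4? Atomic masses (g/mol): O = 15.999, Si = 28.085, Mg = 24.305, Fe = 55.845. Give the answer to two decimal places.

16.86 wt%

Molar mass of (Mg_0.58Fe_0.42)_2SiO_4: 1.16·24.305 + 0.84·55.845 + 1·28.085 + 4·15.999 = 167.185 g/mol.
Mass of Mg per formula unit: 1.16 × 24.305 = 28.194 g.
Weight fraction Mg = 28.194 / 167.185 = 0.1686.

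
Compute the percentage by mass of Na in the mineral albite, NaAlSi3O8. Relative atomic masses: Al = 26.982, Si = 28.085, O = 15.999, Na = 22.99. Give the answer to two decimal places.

8.77 weight percent

Formula mass = 1*22.99 + 1*26.982 + 3*28.085 + 8*15.999 = 262.219 g/mol, of which 22.990 g is Na.
So Na makes up 22.990/262.219 = 0.0877 of the mass, i.e. 8.77%.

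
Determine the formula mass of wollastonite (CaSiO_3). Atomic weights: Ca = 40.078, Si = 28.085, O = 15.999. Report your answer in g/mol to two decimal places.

M = 1(40.078) + 1(28.085) + 3(15.999)

116.16 g/mol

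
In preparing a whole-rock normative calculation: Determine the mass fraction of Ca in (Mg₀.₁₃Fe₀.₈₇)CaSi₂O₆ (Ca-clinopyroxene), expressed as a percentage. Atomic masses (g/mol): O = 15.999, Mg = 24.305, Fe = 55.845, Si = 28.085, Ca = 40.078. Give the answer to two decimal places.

M((Mg₀.₁₃Fe₀.₈₇)CaSi₂O₆) = 243.987 g/mol.
Ca contributes 1 × 40.078 = 40.078 g per mole.
40.078/243.987 = 0.1643 → 16.43%.

16.43 wt%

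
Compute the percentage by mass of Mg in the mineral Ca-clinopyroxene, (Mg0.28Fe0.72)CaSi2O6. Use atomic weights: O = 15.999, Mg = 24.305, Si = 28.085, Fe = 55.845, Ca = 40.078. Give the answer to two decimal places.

2.84 wt%

M((Mg0.28Fe0.72)CaSi2O6) = 239.256 g/mol.
Mg contributes 0.28 × 24.305 = 6.805 g per mole.
6.805/239.256 = 0.0284 → 2.84%.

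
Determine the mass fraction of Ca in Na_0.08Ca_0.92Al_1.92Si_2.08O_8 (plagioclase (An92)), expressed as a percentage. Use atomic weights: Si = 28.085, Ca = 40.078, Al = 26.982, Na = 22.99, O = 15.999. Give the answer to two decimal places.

M(Na_0.08Ca_0.92Al_1.92Si_2.08O_8) = 276.925 g/mol.
Ca contributes 0.92 × 40.078 = 36.872 g per mole.
36.872/276.925 = 0.1331 → 13.31%.

13.31 mass %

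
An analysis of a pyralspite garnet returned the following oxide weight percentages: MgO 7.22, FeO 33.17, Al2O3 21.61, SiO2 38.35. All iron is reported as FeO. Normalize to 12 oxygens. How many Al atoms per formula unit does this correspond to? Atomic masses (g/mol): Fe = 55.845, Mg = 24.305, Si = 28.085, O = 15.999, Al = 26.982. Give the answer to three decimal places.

1.992 Al apfu

MgO: 7.22/40.304 = 0.17914 mol → 0.17914 mol Mg, 0.17914 mol O.
FeO: 33.17/71.844 = 0.46169 mol → 0.46169 mol Fe, 0.46169 mol O.
Al2O3: 21.61/101.961 = 0.21194 mol → 0.42388 mol Al, 0.63582 mol O.
SiO2: 38.35/60.083 = 0.63828 mol → 0.63828 mol Si, 1.27656 mol O.
Total oxygen = 2.55321 mol. Normalization factor = 12/2.55321 = 4.69997.
Al per 12 O = 0.42388 × 4.69997 = 1.992.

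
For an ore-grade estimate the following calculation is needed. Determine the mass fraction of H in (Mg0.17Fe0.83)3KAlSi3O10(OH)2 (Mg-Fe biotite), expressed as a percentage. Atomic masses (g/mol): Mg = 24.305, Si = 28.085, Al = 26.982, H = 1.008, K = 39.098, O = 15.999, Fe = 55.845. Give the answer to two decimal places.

0.41 wt%

Molar mass of (Mg0.17Fe0.83)3KAlSi3O10(OH)2: 0.51×24.305 + 2.49×55.845 + 1×39.098 + 1×26.982 + 3×28.085 + 12×15.999 + 2×1.008 = 495.789 g/mol.
Mass of H per formula unit: 2 × 1.008 = 2.016 g.
Weight fraction H = 2.016 / 495.789 = 0.0041.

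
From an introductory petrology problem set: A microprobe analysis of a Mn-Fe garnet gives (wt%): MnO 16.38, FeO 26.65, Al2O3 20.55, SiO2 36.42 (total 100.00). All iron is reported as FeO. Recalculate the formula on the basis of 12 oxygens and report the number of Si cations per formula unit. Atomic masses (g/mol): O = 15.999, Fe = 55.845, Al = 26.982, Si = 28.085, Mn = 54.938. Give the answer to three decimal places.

3.007 Si apfu

MnO: 16.38/70.937 = 0.23091 mol → 0.23091 mol Mn, 0.23091 mol O.
FeO: 26.65/71.844 = 0.37094 mol → 0.37094 mol Fe, 0.37094 mol O.
Al2O3: 20.55/101.961 = 0.20155 mol → 0.40310 mol Al, 0.60465 mol O.
SiO2: 36.42/60.083 = 0.60616 mol → 0.60616 mol Si, 1.21232 mol O.
Total oxygen = 2.41882 mol. Normalization factor = 12/2.41882 = 4.96110.
Si per 12 O = 0.60616 × 4.96110 = 3.007.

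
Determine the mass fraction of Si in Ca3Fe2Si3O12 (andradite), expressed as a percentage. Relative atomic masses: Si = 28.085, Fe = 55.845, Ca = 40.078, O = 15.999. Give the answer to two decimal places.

16.58 weight percent

M(Ca3Fe2Si3O12) = 508.167 g/mol.
Si contributes 3 × 28.085 = 84.255 g per mole.
84.255/508.167 = 0.1658 → 16.58%.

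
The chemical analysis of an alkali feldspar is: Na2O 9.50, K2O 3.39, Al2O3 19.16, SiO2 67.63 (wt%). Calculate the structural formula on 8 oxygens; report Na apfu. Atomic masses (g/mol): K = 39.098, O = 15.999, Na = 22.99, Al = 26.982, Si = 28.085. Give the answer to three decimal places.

9.50 wt% Na2O ÷ 61.979 g/mol = 0.15328 mol, giving 0.30656 Na and 0.15328 O.
3.39 wt% K2O ÷ 94.195 g/mol = 0.03599 mol, giving 0.07198 K and 0.03599 O.
19.16 wt% Al2O3 ÷ 101.961 g/mol = 0.18791 mol, giving 0.37582 Al and 0.56373 O.
67.63 wt% SiO2 ÷ 60.083 g/mol = 1.12561 mol, giving 1.12561 Si and 2.25122 O.
Oxygen sums to 3.00422; scaling by 8/3.00422 = 2.66292 puts the formula on 8 O.
Na: 0.30656 × 2.66292 = 0.816 atoms per formula unit.

0.816 Na apfu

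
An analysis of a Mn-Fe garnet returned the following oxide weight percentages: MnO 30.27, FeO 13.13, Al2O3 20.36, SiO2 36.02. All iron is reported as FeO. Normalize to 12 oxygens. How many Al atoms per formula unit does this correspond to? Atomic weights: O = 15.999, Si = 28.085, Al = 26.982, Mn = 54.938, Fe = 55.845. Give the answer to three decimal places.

MnO: 30.27/70.937 = 0.42672 mol → 0.42672 mol Mn, 0.42672 mol O.
FeO: 13.13/71.844 = 0.18276 mol → 0.18276 mol Fe, 0.18276 mol O.
Al2O3: 20.36/101.961 = 0.19968 mol → 0.39936 mol Al, 0.59904 mol O.
SiO2: 36.02/60.083 = 0.59950 mol → 0.59950 mol Si, 1.19900 mol O.
Total oxygen = 2.40752 mol. Normalization factor = 12/2.40752 = 4.98438.
Al per 12 O = 0.39936 × 4.98438 = 1.991.

1.991 Al apfu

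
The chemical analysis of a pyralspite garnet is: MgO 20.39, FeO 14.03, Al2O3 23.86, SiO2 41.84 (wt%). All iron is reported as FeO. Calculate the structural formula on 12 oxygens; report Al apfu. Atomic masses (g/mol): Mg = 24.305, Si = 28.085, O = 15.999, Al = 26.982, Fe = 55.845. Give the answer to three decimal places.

2.009 Al apfu

MgO: 20.39/40.304 = 0.50591 mol → 0.50591 mol Mg, 0.50591 mol O.
FeO: 14.03/71.844 = 0.19528 mol → 0.19528 mol Fe, 0.19528 mol O.
Al2O3: 23.86/101.961 = 0.23401 mol → 0.46802 mol Al, 0.70203 mol O.
SiO2: 41.84/60.083 = 0.69637 mol → 0.69637 mol Si, 1.39274 mol O.
Total oxygen = 2.79596 mol. Normalization factor = 12/2.79596 = 4.29191.
Al per 12 O = 0.46802 × 4.29191 = 2.009.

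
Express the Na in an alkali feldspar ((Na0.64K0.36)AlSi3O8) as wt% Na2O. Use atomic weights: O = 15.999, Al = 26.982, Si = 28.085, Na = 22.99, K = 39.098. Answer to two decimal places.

Molar mass of (Na0.64K0.36)AlSi3O8 = 0.64*22.99 + 0.36*39.098 + 1*26.982 + 3*28.085 + 8*15.999 = 268.018 g/mol.
Each formula unit contains 0.64 Na, equivalent to 0.64/2 = 0.3200 mol Na2O.
M(Na2O) = 2×22.99 + 1×15.999 = 61.979 g/mol.
Mass of Na2O per formula unit = 0.3200 × 61.979 = 19.833 g.
Na2O wt% = 19.833 / 268.018 × 100 = 7.40%.

7.40 wt%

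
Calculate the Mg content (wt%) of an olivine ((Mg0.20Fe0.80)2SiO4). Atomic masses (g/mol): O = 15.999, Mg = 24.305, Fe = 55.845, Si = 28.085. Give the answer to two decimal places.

5.09 wt%

M((Mg0.20Fe0.80)2SiO4) = 191.155 g/mol.
Mg contributes 0.40 × 24.305 = 9.722 g per mole.
9.722/191.155 = 0.0509 → 5.09%.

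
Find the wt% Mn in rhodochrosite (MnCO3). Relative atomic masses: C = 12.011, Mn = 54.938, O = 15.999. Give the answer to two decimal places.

Molar mass of MnCO3: 1*54.938 + 1*12.011 + 3*15.999 = 114.946 g/mol.
Mass of Mn per formula unit: 1 × 54.938 = 54.938 g.
Weight fraction Mn = 54.938 / 114.946 = 0.4779.

47.79 mass %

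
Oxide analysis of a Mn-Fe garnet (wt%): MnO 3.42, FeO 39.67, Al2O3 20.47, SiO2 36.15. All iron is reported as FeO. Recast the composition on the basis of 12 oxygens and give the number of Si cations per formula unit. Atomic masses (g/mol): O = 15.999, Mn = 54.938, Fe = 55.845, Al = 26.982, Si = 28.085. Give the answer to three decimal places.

3.001 Si apfu

3.42 wt% MnO ÷ 70.937 g/mol = 0.04821 mol, giving 0.04821 Mn and 0.04821 O.
39.67 wt% FeO ÷ 71.844 g/mol = 0.55217 mol, giving 0.55217 Fe and 0.55217 O.
20.47 wt% Al2O3 ÷ 101.961 g/mol = 0.20076 mol, giving 0.40152 Al and 0.60228 O.
36.15 wt% SiO2 ÷ 60.083 g/mol = 0.60167 mol, giving 0.60167 Si and 1.20334 O.
Oxygen sums to 2.40600; scaling by 12/2.40600 = 4.98753 puts the formula on 12 O.
Si: 0.60167 × 4.98753 = 3.001 atoms per formula unit.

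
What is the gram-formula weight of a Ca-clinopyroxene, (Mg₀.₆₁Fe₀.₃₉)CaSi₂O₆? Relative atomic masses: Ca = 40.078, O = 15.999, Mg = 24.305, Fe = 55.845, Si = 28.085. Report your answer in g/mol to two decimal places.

The formula mass is the sum 0.61(24.305) + 0.39(55.845) + 1(40.078) + 2(28.085) + 6(15.999).

228.85 g/mol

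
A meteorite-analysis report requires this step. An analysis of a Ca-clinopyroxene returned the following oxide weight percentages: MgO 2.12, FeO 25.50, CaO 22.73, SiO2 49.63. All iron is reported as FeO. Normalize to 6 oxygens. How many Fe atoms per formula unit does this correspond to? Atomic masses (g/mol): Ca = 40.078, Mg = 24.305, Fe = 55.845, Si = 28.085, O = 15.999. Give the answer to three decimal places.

MgO (M=40.304): mol = 0.05260; Mg = 0.05260, O = 0.05260.
FeO (M=71.844): mol = 0.35494; Fe = 0.35494, O = 0.35494.
CaO (M=56.077): mol = 0.40534; Ca = 0.40534, O = 0.40534.
SiO2 (M=60.083): mol = 0.82602; Si = 0.82602, O = 1.65204.
ΣO = 2.46492; factor = 6/ΣO = 2.43416.
Fe apfu = 0.35494 × 2.43416 = 0.864.

0.864 Fe apfu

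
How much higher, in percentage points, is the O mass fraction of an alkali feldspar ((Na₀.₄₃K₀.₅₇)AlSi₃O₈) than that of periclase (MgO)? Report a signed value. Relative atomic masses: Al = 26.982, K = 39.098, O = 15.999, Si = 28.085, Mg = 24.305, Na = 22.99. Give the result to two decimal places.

O in (Na₀.₄₃K₀.₅₇)AlSi₃O₈: molar mass 271.401 g/mol; 8×15.999 = 127.992 g → 47.16 wt%.
O in MgO: molar mass 40.304 g/mol; 1×15.999 = 15.999 g → 39.70 wt%.
Difference = 47.16 − 39.70 = 7.46 percentage points.

7.46 percentage points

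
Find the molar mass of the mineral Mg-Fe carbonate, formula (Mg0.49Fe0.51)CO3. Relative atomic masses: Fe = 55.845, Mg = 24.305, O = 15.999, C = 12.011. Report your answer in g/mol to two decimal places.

The formula mass is the sum 0.49×24.305 + 0.51×55.845 + 1×12.011 + 3×15.999.

100.40 g/mol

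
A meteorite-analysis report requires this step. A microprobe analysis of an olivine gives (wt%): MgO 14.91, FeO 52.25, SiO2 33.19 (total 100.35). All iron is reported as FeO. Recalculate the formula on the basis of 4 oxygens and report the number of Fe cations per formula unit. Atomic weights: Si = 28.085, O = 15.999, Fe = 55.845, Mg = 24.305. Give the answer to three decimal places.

MgO: 14.91/40.304 = 0.36994 mol → 0.36994 mol Mg, 0.36994 mol O.
FeO: 52.25/71.844 = 0.72727 mol → 0.72727 mol Fe, 0.72727 mol O.
SiO2: 33.19/60.083 = 0.55240 mol → 0.55240 mol Si, 1.10480 mol O.
Total oxygen = 2.20201 mol. Normalization factor = 4/2.20201 = 1.81652.
Fe per 4 O = 0.72727 × 1.81652 = 1.321.

1.321 Fe apfu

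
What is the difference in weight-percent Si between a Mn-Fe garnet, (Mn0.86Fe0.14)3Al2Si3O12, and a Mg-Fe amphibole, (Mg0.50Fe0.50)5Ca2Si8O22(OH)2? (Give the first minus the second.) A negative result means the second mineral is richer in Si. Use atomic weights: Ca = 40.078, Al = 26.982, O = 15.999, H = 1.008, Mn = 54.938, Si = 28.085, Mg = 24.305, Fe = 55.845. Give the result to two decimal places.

-8.20 percentage points

Si in (Mn0.86Fe0.14)3Al2Si3O12: molar mass 495.402 g/mol; 3×28.085 = 84.255 g → 17.01 wt%.
Si in (Mg0.50Fe0.50)5Ca2Si8O22(OH)2: molar mass 891.203 g/mol; 8×28.085 = 224.680 g → 25.21 wt%.
Difference = 17.01 − 25.21 = -8.20 percentage points.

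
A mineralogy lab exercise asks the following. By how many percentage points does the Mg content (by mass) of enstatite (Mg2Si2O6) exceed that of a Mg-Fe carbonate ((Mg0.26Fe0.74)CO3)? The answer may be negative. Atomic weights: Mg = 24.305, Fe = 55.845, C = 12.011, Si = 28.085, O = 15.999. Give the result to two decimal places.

Mg in Mg2Si2O6: molar mass 200.774 g/mol; 2×24.305 = 48.610 g → 24.21 wt%.
Mg in (Mg0.26Fe0.74)CO3: molar mass 107.653 g/mol; 0.26×24.305 = 6.319 g → 5.87 wt%.
Difference = 24.21 − 5.87 = 18.34 percentage points.

18.34 percentage points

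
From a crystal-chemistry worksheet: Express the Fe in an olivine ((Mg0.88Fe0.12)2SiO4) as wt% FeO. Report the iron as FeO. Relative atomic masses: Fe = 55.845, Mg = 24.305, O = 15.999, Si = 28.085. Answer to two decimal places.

Formula mass = 148.261 g/mol.
0.24 Fe → 0.2400 mol FeO per formula unit; M(FeO) = 71.844, so FeO mass = 17.243 g.
17.243/148.261 × 100 = 11.63 wt%.

11.63 wt%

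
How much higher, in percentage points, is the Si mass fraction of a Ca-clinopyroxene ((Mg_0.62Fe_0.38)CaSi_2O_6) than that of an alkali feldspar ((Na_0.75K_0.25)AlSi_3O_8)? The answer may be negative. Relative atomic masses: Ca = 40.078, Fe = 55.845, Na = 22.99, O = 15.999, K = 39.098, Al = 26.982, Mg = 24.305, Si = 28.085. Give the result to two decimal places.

-7.07 percentage points

Si in (Mg_0.62Fe_0.38)CaSi_2O_6: molar mass 228.532 g/mol; 2×28.085 = 56.170 g → 24.58 wt%.
Si in (Na_0.75K_0.25)AlSi_3O_8: molar mass 266.246 g/mol; 3×28.085 = 84.255 g → 31.65 wt%.
Difference = 24.58 − 31.65 = -7.07 percentage points.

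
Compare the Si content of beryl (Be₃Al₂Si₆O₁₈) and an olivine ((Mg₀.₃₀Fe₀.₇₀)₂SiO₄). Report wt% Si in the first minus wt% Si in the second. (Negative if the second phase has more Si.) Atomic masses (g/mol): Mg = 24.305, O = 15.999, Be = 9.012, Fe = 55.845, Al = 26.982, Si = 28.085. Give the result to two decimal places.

First mineral: 168.510 g Si in 537.492 g formula = 31.35 wt% Si.
Second mineral: 28.085 g Si in 184.847 g formula = 15.19 wt% Si.
31.35% − 15.19% gives a difference of 16.16 percentage points.

16.16 percentage points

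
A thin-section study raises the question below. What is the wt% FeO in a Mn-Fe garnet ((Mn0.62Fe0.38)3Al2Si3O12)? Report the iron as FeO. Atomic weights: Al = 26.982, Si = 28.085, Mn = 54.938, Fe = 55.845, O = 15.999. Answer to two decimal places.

M((Mn0.62Fe0.38)3Al2Si3O12) = 496.055 g/mol; M(FeO) = 71.844 g/mol.
Moles FeO per formula unit = 1.14 Fe ÷ 1 = 1.1400.
FeO fraction = (1.1400 × 71.844) / 496.055 = 81.902/496.055 = 0.1651.

16.51 wt%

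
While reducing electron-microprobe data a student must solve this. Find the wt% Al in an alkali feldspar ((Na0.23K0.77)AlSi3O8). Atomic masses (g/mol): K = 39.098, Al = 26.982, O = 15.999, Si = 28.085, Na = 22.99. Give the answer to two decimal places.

Formula mass = 0.23·22.99 + 0.77·39.098 + 1·26.982 + 3·28.085 + 8·15.999 = 274.622 g/mol, of which 26.982 g is Al.
So Al makes up 26.982/274.622 = 0.0983 of the mass, i.e. 9.83%.

9.83 mass %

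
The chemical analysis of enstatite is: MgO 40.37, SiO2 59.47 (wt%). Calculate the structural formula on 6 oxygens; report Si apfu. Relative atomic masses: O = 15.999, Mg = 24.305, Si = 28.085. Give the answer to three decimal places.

40.37 wt% MgO ÷ 40.304 g/mol = 1.00164 mol, giving 1.00164 Mg and 1.00164 O.
59.47 wt% SiO2 ÷ 60.083 g/mol = 0.98980 mol, giving 0.98980 Si and 1.97960 O.
Oxygen sums to 2.98124; scaling by 6/2.98124 = 2.01259 puts the formula on 6 O.
Si: 0.98980 × 2.01259 = 1.992 atoms per formula unit.

1.992 Si apfu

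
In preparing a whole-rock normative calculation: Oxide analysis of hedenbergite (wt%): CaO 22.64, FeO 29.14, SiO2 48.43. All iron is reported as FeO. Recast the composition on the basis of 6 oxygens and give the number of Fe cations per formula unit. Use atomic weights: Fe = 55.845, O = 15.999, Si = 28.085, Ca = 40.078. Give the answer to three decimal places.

22.64 wt% CaO ÷ 56.077 g/mol = 0.40373 mol, giving 0.40373 Ca and 0.40373 O.
29.14 wt% FeO ÷ 71.844 g/mol = 0.40560 mol, giving 0.40560 Fe and 0.40560 O.
48.43 wt% SiO2 ÷ 60.083 g/mol = 0.80605 mol, giving 0.80605 Si and 1.61210 O.
Oxygen sums to 2.42143; scaling by 6/2.42143 = 2.47787 puts the formula on 6 O.
Fe: 0.40560 × 2.47787 = 1.005 atoms per formula unit.

1.005 Fe apfu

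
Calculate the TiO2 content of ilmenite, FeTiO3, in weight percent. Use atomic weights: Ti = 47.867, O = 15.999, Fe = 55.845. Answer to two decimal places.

Molar mass of FeTiO3 = 1×55.845 + 1×47.867 + 3×15.999 = 151.709 g/mol.
Each formula unit contains 1 Ti, equivalent to 1/1 = 1.0000 mol TiO2.
M(TiO2) = 1×47.867 + 2×15.999 = 79.865 g/mol.
Mass of TiO2 per formula unit = 1.0000 × 79.865 = 79.865 g.
TiO2 wt% = 79.865 / 151.709 × 100 = 52.64%.

52.64 wt%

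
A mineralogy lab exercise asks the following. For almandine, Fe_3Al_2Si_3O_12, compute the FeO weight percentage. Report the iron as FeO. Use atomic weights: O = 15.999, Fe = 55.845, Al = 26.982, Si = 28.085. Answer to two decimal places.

M(Fe_3Al_2Si_3O_12) = 497.742 g/mol; M(FeO) = 71.844 g/mol.
Moles FeO per formula unit = 3 Fe ÷ 1 = 3.0000.
FeO fraction = (3.0000 × 71.844) / 497.742 = 215.532/497.742 = 0.4330.

43.30 wt%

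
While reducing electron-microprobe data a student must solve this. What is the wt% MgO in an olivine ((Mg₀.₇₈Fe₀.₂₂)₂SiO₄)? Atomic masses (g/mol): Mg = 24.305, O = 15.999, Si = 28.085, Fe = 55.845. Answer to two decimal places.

40.68 wt%

Molar mass of (Mg₀.₇₈Fe₀.₂₂)₂SiO₄ = 1.56*24.305 + 0.44*55.845 + 1*28.085 + 4*15.999 = 154.569 g/mol.
Each formula unit contains 1.56 Mg, equivalent to 1.56/1 = 1.5600 mol MgO.
M(MgO) = 1×24.305 + 1×15.999 = 40.304 g/mol.
Mass of MgO per formula unit = 1.5600 × 40.304 = 62.874 g.
MgO wt% = 62.874 / 154.569 × 100 = 40.68%.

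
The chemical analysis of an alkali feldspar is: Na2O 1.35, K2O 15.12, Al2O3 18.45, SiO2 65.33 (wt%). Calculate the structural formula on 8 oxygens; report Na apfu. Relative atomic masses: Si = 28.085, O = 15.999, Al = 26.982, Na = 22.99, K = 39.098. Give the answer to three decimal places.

0.120 Na apfu

Na2O (M=61.979): mol = 0.02178; Na = 0.04356, O = 0.02178.
K2O (M=94.195): mol = 0.16052; K = 0.32104, O = 0.16052.
Al2O3 (M=101.961): mol = 0.18095; Al = 0.36190, O = 0.54285.
SiO2 (M=60.083): mol = 1.08733; Si = 1.08733, O = 2.17466.
ΣO = 2.89981; factor = 8/ΣO = 2.75880.
Na apfu = 0.04356 × 2.75880 = 0.120.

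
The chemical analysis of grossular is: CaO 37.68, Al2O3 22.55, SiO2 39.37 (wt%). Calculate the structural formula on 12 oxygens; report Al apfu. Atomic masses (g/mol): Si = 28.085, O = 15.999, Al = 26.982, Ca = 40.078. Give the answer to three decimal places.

2.006 Al apfu

37.68 wt% CaO ÷ 56.077 g/mol = 0.67193 mol, giving 0.67193 Ca and 0.67193 O.
22.55 wt% Al2O3 ÷ 101.961 g/mol = 0.22116 mol, giving 0.44232 Al and 0.66348 O.
39.37 wt% SiO2 ÷ 60.083 g/mol = 0.65526 mol, giving 0.65526 Si and 1.31052 O.
Oxygen sums to 2.64593; scaling by 12/2.64593 = 4.53527 puts the formula on 12 O.
Al: 0.44232 × 4.53527 = 2.006 atoms per formula unit.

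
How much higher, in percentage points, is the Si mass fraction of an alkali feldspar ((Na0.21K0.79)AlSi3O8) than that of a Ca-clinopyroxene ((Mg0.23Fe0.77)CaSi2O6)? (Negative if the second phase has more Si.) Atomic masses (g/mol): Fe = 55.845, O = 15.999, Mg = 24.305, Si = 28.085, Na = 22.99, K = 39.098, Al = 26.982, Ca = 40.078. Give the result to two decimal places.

First mineral: 84.255 g Si in 274.944 g formula = 30.64 wt% Si.
Second mineral: 56.170 g Si in 240.833 g formula = 23.32 wt% Si.
30.64% − 23.32% gives a difference of 7.32 percentage points.

7.32 percentage points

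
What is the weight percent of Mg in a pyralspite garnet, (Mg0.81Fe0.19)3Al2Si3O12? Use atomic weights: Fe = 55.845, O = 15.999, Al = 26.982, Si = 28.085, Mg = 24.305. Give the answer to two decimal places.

14.03 weight percent

M((Mg0.81Fe0.19)3Al2Si3O12) = 421.100 g/mol.
Mg contributes 2.43 × 24.305 = 59.061 g per mole.
59.061/421.100 = 0.1403 → 14.03%.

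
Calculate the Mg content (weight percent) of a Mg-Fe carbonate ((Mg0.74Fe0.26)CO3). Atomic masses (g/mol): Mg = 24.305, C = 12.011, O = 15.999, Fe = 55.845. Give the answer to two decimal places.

19.44 weight percent

Molar mass of (Mg0.74Fe0.26)CO3: 0.74·24.305 + 0.26·55.845 + 1·12.011 + 3·15.999 = 92.513 g/mol.
Mass of Mg per formula unit: 0.74 × 24.305 = 17.986 g.
Weight fraction Mg = 17.986 / 92.513 = 0.1944.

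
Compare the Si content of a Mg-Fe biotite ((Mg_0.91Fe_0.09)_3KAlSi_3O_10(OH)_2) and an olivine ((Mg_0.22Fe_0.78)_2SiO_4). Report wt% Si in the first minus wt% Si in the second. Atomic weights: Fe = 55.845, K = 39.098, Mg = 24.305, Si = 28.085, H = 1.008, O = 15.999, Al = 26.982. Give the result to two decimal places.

First mineral: 84.255 g Si in 425.770 g formula = 19.79 wt% Si.
Second mineral: 28.085 g Si in 189.893 g formula = 14.79 wt% Si.
19.79% − 14.79% gives a difference of 5.00 percentage points.

5.00 percentage points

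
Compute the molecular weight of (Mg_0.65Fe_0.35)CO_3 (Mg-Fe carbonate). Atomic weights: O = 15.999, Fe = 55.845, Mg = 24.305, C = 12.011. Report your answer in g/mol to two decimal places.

M = 0.65(24.305) + 0.35(55.845) + 1(12.011) + 3(15.999)

95.35 g/mol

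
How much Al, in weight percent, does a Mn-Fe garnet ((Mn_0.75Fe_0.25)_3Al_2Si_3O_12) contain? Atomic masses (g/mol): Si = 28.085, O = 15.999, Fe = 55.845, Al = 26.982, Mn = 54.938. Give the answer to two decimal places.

10.89 weight percent

Formula mass = 2.25·54.938 + 0.75·55.845 + 2·26.982 + 3·28.085 + 12·15.999 = 495.701 g/mol, of which 53.964 g is Al.
So Al makes up 53.964/495.701 = 0.1089 of the mass, i.e. 10.89%.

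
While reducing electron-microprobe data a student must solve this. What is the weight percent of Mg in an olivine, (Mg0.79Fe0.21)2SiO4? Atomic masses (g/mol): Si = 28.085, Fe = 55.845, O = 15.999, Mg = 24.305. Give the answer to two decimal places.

24.95 wt%

Formula mass = 1.58*24.305 + 0.42*55.845 + 1*28.085 + 4*15.999 = 153.938 g/mol, of which 38.402 g is Mg.
So Mg makes up 38.402/153.938 = 0.2495 of the mass, i.e. 24.95%.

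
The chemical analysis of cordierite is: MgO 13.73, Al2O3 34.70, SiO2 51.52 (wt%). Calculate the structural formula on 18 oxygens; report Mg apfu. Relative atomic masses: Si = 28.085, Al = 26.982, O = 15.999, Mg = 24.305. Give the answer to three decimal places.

1.993 Mg apfu

MgO (M=40.304): mol = 0.34066; Mg = 0.34066, O = 0.34066.
Al2O3 (M=101.961): mol = 0.34033; Al = 0.68066, O = 1.02099.
SiO2 (M=60.083): mol = 0.85748; Si = 0.85748, O = 1.71496.
ΣO = 3.07661; factor = 18/ΣO = 5.85060.
Mg apfu = 0.34066 × 5.85060 = 1.993.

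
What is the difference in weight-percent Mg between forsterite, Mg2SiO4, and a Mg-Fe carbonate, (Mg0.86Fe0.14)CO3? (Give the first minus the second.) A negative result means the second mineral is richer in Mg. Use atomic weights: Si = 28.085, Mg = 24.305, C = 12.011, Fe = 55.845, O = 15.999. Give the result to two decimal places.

10.99 percentage points

M(Mg2SiO4) = 140.691 g/mol, so wt% Mg = 48.610/140.691 × 100 = 34.55%.
M((Mg0.86Fe0.14)CO3) = 88.729 g/mol, so wt% Mg = 20.902/88.729 × 100 = 23.56%.
34.55 − 23.56 = 10.99 pp.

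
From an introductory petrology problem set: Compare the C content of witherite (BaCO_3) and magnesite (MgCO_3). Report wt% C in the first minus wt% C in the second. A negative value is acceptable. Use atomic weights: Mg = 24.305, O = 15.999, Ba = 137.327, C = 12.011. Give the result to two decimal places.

-8.16 percentage points

C in BaCO_3: molar mass 197.335 g/mol; 1×12.011 = 12.011 g → 6.09 wt%.
C in MgCO_3: molar mass 84.313 g/mol; 1×12.011 = 12.011 g → 14.25 wt%.
Difference = 6.09 − 14.25 = -8.16 percentage points.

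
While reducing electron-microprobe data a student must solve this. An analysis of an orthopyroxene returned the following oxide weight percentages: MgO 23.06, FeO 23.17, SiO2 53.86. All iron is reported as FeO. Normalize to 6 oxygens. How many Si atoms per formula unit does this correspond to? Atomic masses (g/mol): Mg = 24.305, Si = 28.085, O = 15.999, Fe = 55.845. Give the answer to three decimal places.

2.001 Si apfu

MgO: 23.06/40.304 = 0.57215 mol → 0.57215 mol Mg, 0.57215 mol O.
FeO: 23.17/71.844 = 0.32250 mol → 0.32250 mol Fe, 0.32250 mol O.
SiO2: 53.86/60.083 = 0.89643 mol → 0.89643 mol Si, 1.79286 mol O.
Total oxygen = 2.68751 mol. Normalization factor = 6/2.68751 = 2.23255.
Si per 6 O = 0.89643 × 2.23255 = 2.001.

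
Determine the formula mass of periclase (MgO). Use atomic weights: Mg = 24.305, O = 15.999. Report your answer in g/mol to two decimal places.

40.30 g/mol

Mg: 1 × 24.305 = 24.3050
O: 1 × 15.999 = 15.9990
Summing the contributions gives the formula mass.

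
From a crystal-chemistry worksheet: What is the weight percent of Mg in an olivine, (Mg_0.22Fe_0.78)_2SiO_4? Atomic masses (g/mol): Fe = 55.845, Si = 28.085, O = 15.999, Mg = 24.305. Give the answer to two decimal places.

5.63 mass %

Formula mass = 0.44*24.305 + 1.56*55.845 + 1*28.085 + 4*15.999 = 189.893 g/mol, of which 10.694 g is Mg.
So Mg makes up 10.694/189.893 = 0.0563 of the mass, i.e. 5.63%.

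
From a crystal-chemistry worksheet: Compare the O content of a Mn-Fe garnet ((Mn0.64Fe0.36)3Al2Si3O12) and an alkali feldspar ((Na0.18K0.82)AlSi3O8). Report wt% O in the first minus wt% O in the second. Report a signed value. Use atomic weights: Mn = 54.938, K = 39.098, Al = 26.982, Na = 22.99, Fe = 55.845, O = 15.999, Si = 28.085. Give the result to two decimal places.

First mineral: 191.988 g O in 496.001 g formula = 38.71 wt% O.
Second mineral: 127.992 g O in 275.428 g formula = 46.47 wt% O.
38.71% − 46.47% gives a difference of -7.76 percentage points.

-7.76 percentage points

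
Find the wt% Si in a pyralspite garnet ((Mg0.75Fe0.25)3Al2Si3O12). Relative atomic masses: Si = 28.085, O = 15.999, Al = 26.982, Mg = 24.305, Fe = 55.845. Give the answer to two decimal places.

19.74 wt%

M((Mg0.75Fe0.25)3Al2Si3O12) = 426.777 g/mol.
Si contributes 3 × 28.085 = 84.255 g per mole.
84.255/426.777 = 0.1974 → 19.74%.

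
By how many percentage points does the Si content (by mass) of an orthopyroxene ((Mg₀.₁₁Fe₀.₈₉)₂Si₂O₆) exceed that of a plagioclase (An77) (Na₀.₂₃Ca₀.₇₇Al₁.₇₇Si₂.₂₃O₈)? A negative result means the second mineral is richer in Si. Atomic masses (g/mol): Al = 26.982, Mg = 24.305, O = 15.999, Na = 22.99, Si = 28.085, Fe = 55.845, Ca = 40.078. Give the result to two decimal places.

M((Mg₀.₁₁Fe₀.₈₉)₂Si₂O₆) = 256.915 g/mol, so wt% Si = 56.170/256.915 × 100 = 21.86%.
M(Na₀.₂₃Ca₀.₇₇Al₁.₇₇Si₂.₂₃O₈) = 274.527 g/mol, so wt% Si = 62.630/274.527 × 100 = 22.81%.
21.86 − 22.81 = -0.95 pp.

-0.95 percentage points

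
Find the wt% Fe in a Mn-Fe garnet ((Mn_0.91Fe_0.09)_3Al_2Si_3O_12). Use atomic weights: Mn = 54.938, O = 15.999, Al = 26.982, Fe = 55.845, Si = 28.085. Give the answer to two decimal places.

3.04 wt%

Formula mass = 2.73×54.938 + 0.27×55.845 + 2×26.982 + 3×28.085 + 12×15.999 = 495.266 g/mol, of which 15.078 g is Fe.
So Fe makes up 15.078/495.266 = 0.0304 of the mass, i.e. 3.04%.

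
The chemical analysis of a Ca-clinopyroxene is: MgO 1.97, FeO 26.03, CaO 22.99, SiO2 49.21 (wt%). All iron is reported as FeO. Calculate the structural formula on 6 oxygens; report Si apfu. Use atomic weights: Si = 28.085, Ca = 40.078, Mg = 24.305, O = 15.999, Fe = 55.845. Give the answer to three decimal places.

MgO (M=40.304): mol = 0.04888; Mg = 0.04888, O = 0.04888.
FeO (M=71.844): mol = 0.36231; Fe = 0.36231, O = 0.36231.
CaO (M=56.077): mol = 0.40997; Ca = 0.40997, O = 0.40997.
SiO2 (M=60.083): mol = 0.81903; Si = 0.81903, O = 1.63806.
ΣO = 2.45922; factor = 6/ΣO = 2.43980.
Si apfu = 0.81903 × 2.43980 = 1.998.

1.998 Si apfu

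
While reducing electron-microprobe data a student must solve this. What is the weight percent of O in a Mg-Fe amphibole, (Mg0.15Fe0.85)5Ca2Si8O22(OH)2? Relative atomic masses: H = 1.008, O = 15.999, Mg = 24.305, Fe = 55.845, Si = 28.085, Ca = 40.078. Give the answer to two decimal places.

40.57 wt%

M((Mg0.15Fe0.85)5Ca2Si8O22(OH)2) = 946.398 g/mol.
O contributes 24 × 15.999 = 383.976 g per mole.
383.976/946.398 = 0.4057 → 40.57%.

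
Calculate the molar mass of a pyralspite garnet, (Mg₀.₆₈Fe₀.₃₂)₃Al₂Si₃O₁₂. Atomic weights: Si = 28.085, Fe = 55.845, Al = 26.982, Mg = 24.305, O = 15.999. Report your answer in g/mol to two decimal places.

433.40 g/mol

M = 2.04*24.305 + 0.96*55.845 + 2*26.982 + 3*28.085 + 12*15.999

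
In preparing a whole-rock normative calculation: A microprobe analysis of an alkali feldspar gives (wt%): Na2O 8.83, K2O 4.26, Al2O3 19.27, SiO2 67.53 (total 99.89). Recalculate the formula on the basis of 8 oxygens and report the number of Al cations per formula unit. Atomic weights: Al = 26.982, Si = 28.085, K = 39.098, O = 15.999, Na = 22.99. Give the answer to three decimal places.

1.007 Al apfu

8.83 wt% Na2O ÷ 61.979 g/mol = 0.14247 mol, giving 0.28494 Na and 0.14247 O.
4.26 wt% K2O ÷ 94.195 g/mol = 0.04523 mol, giving 0.09046 K and 0.04523 O.
19.27 wt% Al2O3 ÷ 101.961 g/mol = 0.18899 mol, giving 0.37798 Al and 0.56697 O.
67.53 wt% SiO2 ÷ 60.083 g/mol = 1.12395 mol, giving 1.12395 Si and 2.24790 O.
Oxygen sums to 3.00257; scaling by 8/3.00257 = 2.66438 puts the formula on 8 O.
Al: 0.37798 × 2.66438 = 1.007 atoms per formula unit.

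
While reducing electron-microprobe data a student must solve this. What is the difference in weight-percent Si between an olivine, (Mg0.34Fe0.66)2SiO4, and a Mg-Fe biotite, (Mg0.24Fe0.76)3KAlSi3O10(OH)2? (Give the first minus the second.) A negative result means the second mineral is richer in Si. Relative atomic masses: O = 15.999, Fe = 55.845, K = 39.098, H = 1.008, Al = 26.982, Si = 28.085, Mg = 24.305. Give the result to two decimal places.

-1.82 percentage points

First mineral: 28.085 g Si in 182.324 g formula = 15.40 wt% Si.
Second mineral: 84.255 g Si in 489.165 g formula = 17.22 wt% Si.
15.40% − 17.22% gives a difference of -1.82 percentage points.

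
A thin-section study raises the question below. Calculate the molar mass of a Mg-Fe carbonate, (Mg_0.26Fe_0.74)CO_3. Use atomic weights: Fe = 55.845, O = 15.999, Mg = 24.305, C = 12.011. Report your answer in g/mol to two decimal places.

M = 0.26×24.305 + 0.74×55.845 + 1×12.011 + 3×15.999

107.65 g/mol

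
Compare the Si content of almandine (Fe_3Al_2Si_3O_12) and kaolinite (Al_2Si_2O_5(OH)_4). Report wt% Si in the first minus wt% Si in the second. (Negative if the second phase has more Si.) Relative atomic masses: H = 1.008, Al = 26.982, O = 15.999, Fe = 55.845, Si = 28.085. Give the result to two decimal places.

First mineral: 84.255 g Si in 497.742 g formula = 16.93 wt% Si.
Second mineral: 56.170 g Si in 258.157 g formula = 21.76 wt% Si.
16.93% − 21.76% gives a difference of -4.83 percentage points.

-4.83 percentage points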